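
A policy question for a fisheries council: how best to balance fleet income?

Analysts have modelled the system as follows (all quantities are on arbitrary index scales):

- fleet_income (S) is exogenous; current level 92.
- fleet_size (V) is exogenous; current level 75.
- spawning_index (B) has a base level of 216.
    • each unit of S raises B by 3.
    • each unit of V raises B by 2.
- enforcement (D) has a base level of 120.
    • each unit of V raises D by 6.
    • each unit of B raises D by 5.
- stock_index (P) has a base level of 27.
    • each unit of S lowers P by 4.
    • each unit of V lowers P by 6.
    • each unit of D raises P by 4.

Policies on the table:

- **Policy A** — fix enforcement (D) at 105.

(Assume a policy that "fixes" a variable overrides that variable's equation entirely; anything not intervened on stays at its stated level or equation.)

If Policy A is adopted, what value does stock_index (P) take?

-371

Policy A (D := 105):
  S = 92
  V = 75
  B = 216 + 3·92 + 2·75 = 642
  D = 105
  P = 27 − 4·92 − 6·75 + 4·105 = -371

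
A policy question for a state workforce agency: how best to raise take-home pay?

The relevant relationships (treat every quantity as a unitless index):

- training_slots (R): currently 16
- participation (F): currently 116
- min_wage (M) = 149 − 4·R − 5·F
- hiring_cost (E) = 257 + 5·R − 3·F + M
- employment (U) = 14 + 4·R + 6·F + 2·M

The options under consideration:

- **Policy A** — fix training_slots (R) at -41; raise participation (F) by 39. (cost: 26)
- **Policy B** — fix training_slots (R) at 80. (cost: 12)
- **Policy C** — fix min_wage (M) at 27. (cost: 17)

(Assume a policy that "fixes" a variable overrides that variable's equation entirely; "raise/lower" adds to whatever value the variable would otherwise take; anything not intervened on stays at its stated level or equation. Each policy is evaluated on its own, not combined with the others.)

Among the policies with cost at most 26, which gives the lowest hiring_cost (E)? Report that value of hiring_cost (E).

-875

Policy A (R := -41, F + 39):
  R = -41
  F = 116 + 39 = 155
  M = 149 − 4·(-41) − 5·155 = -462
  E = 257 + 5·(-41) − 3·155 + (-462) = -875
Policy B (R := 80):
  R = 80
  F = 116
  M = 149 − 4·80 − 5·116 = -751
  E = 257 + 5·80 − 3·116 + (-751) = -442
Policy C (M := 27):
  R = 16
  F = 116
  M = 27
  E = 257 + 5·16 − 3·116 + 27 = 16
Comparing — Policy A: E=-875, Policy B: E=-442, Policy C: E=16. Lowest is -875 (Policy A).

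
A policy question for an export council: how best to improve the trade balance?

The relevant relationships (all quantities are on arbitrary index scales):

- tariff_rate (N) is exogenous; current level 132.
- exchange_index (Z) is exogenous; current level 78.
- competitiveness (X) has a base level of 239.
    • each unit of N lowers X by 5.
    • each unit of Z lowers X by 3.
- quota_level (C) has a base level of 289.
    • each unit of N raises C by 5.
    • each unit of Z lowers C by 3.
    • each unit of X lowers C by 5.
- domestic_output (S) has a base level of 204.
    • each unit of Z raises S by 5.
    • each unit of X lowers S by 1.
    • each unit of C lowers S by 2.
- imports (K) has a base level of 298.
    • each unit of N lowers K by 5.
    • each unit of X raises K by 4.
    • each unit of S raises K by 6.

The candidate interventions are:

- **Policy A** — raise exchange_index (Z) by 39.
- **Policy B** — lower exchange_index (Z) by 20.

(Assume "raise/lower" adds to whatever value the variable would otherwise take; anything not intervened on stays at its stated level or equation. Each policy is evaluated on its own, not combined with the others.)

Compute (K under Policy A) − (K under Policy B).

-6372

Policy A (Z + 39):
  N = 132
  Z = 78 + 39 = 117
  X = 239 − 5·132 − 3·117 = -772
  C = 289 + 5·132 − 3·117 − 5·(-772) = 4458
  S = 204 + 5·117 − (-772) − 2·4458 = -7355
  K = 298 − 5·132 + 4·(-772) + 6·(-7355) = -47580
Policy B (Z − 20):
  N = 132
  Z = 78 − 20 = 58
  X = 239 − 5·132 − 3·58 = -595
  C = 289 + 5·132 − 3·58 − 5·(-595) = 3750
  S = 204 + 5·58 − (-595) − 2·3750 = -6411
  K = 298 − 5·132 + 4·(-595) + 6·(-6411) = -41208
K: -47580 − (-41208) = -6372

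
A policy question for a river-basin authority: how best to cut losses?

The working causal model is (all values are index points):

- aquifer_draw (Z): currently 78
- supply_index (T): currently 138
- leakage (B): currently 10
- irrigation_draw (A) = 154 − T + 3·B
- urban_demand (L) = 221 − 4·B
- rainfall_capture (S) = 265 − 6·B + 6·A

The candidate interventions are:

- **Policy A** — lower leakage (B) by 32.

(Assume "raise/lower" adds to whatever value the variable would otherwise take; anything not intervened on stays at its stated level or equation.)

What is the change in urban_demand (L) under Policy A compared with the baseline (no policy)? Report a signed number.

128

Baseline:
  B = 10
  L = 221 − 4·10 = 181
Policy A (B − 32):
  B = 10 − 32 = -22
  L = 221 − 4·(-22) = 309
Change in L: 309 − 181 = 128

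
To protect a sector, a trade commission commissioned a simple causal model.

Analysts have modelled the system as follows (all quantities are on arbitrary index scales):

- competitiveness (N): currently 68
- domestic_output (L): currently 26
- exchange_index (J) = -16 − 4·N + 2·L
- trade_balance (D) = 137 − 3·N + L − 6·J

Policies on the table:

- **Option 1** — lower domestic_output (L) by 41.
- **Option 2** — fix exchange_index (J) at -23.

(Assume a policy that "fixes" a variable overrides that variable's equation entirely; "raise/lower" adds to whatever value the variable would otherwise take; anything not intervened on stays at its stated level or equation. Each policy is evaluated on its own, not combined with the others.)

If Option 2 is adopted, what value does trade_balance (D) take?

Option 2 (J := -23):
  N = 68
  L = 26
  J = -23
  D = 137 − 3·68 + 26 − 6·(-23) = 97

97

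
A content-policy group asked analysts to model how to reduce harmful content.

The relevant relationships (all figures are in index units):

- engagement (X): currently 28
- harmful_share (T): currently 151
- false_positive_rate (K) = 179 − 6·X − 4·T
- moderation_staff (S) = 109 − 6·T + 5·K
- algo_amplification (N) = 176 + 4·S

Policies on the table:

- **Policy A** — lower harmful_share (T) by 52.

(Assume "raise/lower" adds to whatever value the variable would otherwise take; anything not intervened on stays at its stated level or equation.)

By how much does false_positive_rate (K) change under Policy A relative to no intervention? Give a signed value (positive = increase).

208

Baseline:
  X = 28
  T = 151
  K = 179 − 6·28 − 4·151 = -593
Policy A (T − 52):
  X = 28
  T = 151 − 52 = 99
  K = 179 − 6·28 − 4·99 = -385
Change in K: -385 − (-593) = 208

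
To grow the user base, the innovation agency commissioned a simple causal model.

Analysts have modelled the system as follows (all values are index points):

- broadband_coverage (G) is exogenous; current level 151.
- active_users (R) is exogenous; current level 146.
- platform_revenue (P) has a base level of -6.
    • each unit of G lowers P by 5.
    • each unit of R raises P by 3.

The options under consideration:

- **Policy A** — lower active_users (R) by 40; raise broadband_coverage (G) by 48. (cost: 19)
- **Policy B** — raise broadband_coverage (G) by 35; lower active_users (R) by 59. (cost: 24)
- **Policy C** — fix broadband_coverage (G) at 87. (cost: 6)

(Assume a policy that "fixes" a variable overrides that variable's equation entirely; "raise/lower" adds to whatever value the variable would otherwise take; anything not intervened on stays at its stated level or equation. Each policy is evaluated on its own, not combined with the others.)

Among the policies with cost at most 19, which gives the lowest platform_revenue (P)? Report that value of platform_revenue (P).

Policy A (R − 40, G + 48):
  G = 151 + 48 = 199
  R = 146 − 40 = 106
  P = -6 − 5·199 + 3·106 = -683
Policy C (G := 87):
  G = 87
  R = 146
  P = -6 − 5·87 + 3·146 = -3
Comparing — Policy A: P=-683, Policy C: P=-3. Lowest is -683 (Policy A).

-683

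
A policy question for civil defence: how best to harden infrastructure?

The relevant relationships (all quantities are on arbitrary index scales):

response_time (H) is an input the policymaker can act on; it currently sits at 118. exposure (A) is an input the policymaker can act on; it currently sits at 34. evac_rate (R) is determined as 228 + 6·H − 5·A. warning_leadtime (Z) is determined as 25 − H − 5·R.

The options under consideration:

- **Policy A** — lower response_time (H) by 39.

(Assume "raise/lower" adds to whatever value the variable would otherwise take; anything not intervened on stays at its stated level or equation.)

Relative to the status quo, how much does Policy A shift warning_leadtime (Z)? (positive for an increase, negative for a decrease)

1209

Baseline:
  H = 118
  A = 34
  R = 228 + 6·118 − 5·34 = 766
  Z = 25 − 118 − 5·766 = -3923
Policy A (H − 39):
  H = 118 − 39 = 79
  A = 34
  R = 228 + 6·79 − 5·34 = 532
  Z = 25 − 79 − 5·532 = -2714
Change in Z: -2714 − (-3923) = 1209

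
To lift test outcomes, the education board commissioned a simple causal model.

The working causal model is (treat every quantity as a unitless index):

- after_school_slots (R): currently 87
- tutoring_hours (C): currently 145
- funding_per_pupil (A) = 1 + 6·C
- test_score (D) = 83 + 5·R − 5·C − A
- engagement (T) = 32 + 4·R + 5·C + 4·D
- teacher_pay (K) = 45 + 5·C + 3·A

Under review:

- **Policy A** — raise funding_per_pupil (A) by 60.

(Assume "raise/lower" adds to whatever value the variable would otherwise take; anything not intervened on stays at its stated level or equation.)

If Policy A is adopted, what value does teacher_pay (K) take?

Policy A (A + 60):
  C = 145
  A = 1 + 6·145 (+60 from intervention) = 931
  K = 45 + 5·145 + 3·931 = 3563

3563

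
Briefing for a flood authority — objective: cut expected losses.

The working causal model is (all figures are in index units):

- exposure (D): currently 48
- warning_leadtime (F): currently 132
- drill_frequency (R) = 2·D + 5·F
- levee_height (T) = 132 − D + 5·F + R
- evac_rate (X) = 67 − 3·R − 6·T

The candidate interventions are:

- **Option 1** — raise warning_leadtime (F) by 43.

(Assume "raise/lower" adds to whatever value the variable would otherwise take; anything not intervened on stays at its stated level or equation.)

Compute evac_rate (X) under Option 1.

-14426

Option 1 (F + 43):
  D = 48
  F = 132 + 43 = 175
  R = 0 + 2·48 + 5·175 = 971
  T = 132 − 48 + 5·175 + 971 = 1930
  X = 67 − 3·971 − 6·1930 = -14426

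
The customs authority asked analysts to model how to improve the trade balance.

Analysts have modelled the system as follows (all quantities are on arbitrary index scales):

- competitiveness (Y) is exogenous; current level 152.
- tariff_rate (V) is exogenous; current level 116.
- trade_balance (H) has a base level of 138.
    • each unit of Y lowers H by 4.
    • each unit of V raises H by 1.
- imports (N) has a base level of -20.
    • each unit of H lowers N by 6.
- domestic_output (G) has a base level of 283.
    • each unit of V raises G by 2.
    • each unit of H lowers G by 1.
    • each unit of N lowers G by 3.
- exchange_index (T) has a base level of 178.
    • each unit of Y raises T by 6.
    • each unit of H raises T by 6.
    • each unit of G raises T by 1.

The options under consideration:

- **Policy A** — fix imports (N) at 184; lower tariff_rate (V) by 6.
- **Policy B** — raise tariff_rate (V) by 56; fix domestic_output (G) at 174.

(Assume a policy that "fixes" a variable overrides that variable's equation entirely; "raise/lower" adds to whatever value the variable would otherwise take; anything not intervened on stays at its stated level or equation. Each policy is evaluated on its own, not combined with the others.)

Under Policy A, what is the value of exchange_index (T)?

-759

Policy A (N := 184, V − 6):
  Y = 152
  V = 116 − 6 = 110
  H = 138 − 4·152 + 110 = -360
  N = 184
  G = 283 + 2·110 − (-360) − 3·184 = 311
  T = 178 + 6·152 + 6·(-360) + 311 = -759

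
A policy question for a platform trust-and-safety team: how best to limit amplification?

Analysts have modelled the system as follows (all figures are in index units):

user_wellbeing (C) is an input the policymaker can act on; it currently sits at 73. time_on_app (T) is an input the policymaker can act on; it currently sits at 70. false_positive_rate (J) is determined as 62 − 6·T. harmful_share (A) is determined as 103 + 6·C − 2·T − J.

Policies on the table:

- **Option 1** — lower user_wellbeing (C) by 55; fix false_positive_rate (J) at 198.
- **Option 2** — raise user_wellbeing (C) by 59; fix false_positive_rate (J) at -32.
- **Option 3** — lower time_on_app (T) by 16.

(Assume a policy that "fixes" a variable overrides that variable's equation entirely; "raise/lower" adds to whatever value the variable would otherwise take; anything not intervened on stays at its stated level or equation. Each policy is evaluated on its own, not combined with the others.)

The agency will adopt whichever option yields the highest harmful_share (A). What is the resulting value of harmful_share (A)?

Option 1 (C − 55, J := 198):
  C = 73 − 55 = 18
  T = 70
  J = 198
  A = 103 + 6·18 − 2·70 − 198 = -127
Option 2 (C + 59, J := -32):
  C = 73 + 59 = 132
  T = 70
  J = -32
  A = 103 + 6·132 − 2·70 − (-32) = 787
Option 3 (T − 16):
  C = 73
  T = 70 − 16 = 54
  J = 62 − 6·54 = -262
  A = 103 + 6·73 − 2·54 − (-262) = 695
Comparing — Option 1: A=-127, Option 2: A=787, Option 3: A=695. Highest is 787 (Option 2).

787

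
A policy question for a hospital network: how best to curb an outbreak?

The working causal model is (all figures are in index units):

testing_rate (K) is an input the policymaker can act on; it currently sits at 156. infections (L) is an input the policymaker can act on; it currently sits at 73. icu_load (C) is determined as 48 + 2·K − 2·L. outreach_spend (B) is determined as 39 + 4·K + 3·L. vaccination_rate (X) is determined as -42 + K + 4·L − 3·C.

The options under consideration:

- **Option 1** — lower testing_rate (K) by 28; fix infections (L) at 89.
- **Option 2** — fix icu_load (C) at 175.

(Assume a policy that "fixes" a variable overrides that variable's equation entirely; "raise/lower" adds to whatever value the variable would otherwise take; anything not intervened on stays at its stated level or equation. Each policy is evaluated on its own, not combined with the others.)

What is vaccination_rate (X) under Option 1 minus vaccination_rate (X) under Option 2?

Option 1 (K − 28, L := 89):
  K = 156 − 28 = 128
  L = 89
  C = 48 + 2·128 − 2·89 = 126
  X = -42 + 128 + 4·89 − 3·126 = 64
Option 2 (C := 175):
  K = 156
  L = 73
  C = 175
  X = -42 + 156 + 4·73 − 3·175 = -119
X: 64 − (-119) = 183

183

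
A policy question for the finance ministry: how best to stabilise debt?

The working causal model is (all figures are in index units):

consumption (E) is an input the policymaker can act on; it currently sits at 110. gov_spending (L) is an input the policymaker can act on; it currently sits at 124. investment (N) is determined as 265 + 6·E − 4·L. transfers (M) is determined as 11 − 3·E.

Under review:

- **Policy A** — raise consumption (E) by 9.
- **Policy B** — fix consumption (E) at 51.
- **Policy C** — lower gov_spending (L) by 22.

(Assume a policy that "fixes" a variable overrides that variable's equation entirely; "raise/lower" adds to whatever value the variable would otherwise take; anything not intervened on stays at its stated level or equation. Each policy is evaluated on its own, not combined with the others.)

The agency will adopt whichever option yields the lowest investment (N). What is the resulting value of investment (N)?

75

Policy A (E + 9):
  E = 110 + 9 = 119
  L = 124
  N = 265 + 6·119 − 4·124 = 483
Policy B (E := 51):
  E = 51
  L = 124
  N = 265 + 6·51 − 4·124 = 75
Policy C (L − 22):
  E = 110
  L = 124 − 22 = 102
  N = 265 + 6·110 − 4·102 = 517
Comparing — Policy A: N=483, Policy B: N=75, Policy C: N=517. Lowest is 75 (Policy B).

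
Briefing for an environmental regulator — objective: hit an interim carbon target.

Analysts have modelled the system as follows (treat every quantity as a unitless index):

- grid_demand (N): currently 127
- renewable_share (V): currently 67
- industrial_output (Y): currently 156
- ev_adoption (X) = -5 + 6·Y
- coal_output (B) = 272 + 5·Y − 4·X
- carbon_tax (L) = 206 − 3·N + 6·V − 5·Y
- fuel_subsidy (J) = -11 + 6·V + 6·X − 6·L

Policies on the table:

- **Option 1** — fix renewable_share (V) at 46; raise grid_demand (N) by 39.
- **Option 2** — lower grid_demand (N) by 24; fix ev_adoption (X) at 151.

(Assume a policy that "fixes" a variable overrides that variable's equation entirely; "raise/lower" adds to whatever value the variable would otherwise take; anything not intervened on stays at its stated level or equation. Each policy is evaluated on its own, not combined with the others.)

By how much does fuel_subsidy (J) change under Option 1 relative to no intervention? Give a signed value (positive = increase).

Baseline:
  N = 127
  V = 67
  Y = 156
  X = -5 + 6·156 = 931
  L = 206 − 3·127 + 6·67 − 5·156 = -553
  J = -11 + 6·67 + 6·931 − 6·(-553) = 9295
Option 1 (V := 46, N + 39):
  N = 127 + 39 = 166
  V = 46
  Y = 156
  X = -5 + 6·156 = 931
  L = 206 − 3·166 + 6·46 − 5·156 = -796
  J = -11 + 6·46 + 6·931 − 6·(-796) = 10627
Change in J: 10627 − 9295 = 1332

1332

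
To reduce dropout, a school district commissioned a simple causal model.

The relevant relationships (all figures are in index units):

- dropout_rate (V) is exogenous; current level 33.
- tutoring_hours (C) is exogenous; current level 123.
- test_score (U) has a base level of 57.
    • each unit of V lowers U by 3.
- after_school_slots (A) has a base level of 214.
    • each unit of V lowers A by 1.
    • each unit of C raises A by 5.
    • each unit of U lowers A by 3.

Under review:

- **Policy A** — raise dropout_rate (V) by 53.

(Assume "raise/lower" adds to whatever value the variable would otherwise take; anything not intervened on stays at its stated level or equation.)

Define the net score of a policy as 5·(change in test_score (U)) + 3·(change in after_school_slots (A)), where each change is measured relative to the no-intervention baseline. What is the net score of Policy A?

Baseline:
  V = 33
  C = 123
  U = 57 − 3·33 = -42
  A = 214 − 33 + 5·123 − 3·(-42) = 922
Policy A (V + 53):
  V = 33 + 53 = 86
  C = 123
  U = 57 − 3·86 = -201
  A = 214 − 86 + 5·123 − 3·(-201) = 1346
ΔU = -201 − (-42) = -159; ΔA = 1346 − 922 = 424
Score = 5·(-159) + 3·424 = 477

477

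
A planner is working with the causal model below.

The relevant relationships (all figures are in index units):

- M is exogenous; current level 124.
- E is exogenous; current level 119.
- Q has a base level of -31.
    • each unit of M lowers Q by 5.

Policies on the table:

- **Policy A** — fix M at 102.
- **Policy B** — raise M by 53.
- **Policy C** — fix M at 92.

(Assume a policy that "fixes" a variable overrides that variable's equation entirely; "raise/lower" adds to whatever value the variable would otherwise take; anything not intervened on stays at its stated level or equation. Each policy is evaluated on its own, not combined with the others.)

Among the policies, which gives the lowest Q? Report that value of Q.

-916

Policy A (M := 102):
  M = 102
  Q = -31 − 5·102 = -541
Policy B (M + 53):
  M = 124 + 53 = 177
  Q = -31 − 5·177 = -916
Policy C (M := 92):
  M = 92
  Q = -31 − 5·92 = -491
Comparing — Policy A: Q=-541, Policy B: Q=-916, Policy C: Q=-491. Lowest is -916 (Policy B).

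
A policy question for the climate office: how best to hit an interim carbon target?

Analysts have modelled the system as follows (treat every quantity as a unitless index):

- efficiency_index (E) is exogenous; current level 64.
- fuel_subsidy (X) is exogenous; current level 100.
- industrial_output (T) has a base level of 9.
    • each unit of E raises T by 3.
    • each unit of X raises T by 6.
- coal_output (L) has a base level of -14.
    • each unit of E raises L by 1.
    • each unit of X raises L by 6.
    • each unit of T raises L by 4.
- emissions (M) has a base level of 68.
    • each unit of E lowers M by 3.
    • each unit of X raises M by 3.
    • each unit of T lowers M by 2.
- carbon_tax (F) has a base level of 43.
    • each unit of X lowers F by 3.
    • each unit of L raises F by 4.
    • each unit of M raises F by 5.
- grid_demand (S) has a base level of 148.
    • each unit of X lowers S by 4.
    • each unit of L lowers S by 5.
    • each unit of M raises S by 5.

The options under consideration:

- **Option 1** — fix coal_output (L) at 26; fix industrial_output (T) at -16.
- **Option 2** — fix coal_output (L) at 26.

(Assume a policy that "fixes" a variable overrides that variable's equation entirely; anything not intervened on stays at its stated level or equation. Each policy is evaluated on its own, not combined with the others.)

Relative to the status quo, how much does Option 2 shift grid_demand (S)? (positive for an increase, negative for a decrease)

19140

Baseline:
  E = 64
  X = 100
  T = 9 + 3·64 + 6·100 = 801
  L = -14 + 64 + 6·100 + 4·801 = 3854
  M = 68 − 3·64 + 3·100 − 2·801 = -1426
  S = 148 − 4·100 − 5·3854 + 5·(-1426) = -26652
Option 2 (L := 26):
  E = 64
  X = 100
  T = 9 + 3·64 + 6·100 = 801
  L = 26
  M = 68 − 3·64 + 3·100 − 2·801 = -1426
  S = 148 − 4·100 − 5·26 + 5·(-1426) = -7512
Change in S: -7512 − (-26652) = 19140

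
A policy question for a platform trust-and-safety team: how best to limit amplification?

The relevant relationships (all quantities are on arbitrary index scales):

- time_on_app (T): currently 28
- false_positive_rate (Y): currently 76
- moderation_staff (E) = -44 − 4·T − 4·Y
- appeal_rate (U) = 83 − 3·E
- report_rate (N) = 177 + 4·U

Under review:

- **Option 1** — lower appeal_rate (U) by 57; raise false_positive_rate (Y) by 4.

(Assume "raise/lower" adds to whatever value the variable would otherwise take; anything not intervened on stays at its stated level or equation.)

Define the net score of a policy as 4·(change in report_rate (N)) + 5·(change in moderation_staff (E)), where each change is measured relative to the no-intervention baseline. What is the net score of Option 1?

Baseline:
  T = 28
  Y = 76
  E = -44 − 4·28 − 4·76 = -460
  U = 83 − 3·(-460) = 1463
  N = 177 + 4·1463 = 6029
Option 1 (U − 57, Y + 4):
  T = 28
  Y = 76 + 4 = 80
  E = -44 − 4·28 − 4·80 = -476
  U = 83 − 3·(-476) (−57 from intervention) = 1454
  N = 177 + 4·1454 = 5993
ΔN = 5993 − 6029 = -36; ΔE = -476 − (-460) = -16
Score = 4·(-36) + 5·(-16) = -224

-224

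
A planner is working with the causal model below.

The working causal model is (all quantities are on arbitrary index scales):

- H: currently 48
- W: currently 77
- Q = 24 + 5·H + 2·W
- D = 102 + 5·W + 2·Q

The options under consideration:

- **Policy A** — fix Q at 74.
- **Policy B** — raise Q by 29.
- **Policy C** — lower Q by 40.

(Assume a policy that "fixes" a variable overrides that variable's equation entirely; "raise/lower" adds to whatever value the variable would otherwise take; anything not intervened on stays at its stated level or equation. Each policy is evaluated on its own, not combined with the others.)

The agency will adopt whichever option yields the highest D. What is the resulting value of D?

Policy A (Q := 74):
  H = 48
  W = 77
  Q = 74
  D = 102 + 5·77 + 2·74 = 635
Policy B (Q + 29):
  H = 48
  W = 77
  Q = 24 + 5·48 + 2·77 (+29 from intervention) = 447
  D = 102 + 5·77 + 2·447 = 1381
Policy C (Q − 40):
  H = 48
  W = 77
  Q = 24 + 5·48 + 2·77 (−40 from intervention) = 378
  D = 102 + 5·77 + 2·378 = 1243
Comparing — Policy A: D=635, Policy B: D=1381, Policy C: D=1243. Highest is 1381 (Policy B).

1381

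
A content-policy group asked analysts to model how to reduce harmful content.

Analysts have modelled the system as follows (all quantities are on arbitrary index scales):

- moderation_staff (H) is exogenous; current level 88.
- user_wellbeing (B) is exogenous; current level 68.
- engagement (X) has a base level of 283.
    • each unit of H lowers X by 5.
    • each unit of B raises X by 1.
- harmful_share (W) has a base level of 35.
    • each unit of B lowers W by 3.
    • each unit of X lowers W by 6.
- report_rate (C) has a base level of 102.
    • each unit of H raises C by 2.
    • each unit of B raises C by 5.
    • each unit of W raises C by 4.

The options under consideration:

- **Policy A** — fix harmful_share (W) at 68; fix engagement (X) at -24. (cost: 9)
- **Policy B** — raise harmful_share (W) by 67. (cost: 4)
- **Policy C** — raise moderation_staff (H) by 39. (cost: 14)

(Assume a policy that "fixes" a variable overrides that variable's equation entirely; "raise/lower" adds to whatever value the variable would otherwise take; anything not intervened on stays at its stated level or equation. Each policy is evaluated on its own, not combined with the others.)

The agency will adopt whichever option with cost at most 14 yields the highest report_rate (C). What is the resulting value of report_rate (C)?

Policy A (W := 68, X := -24):
  H = 88
  B = 68
  X = -24
  W = 68
  C = 102 + 2·88 + 5·68 + 4·68 = 890
Policy B (W + 67):
  H = 88
  B = 68
  X = 283 − 5·88 + 68 = -89
  W = 35 − 3·68 − 6·(-89) (+67 from intervention) = 432
  C = 102 + 2·88 + 5·68 + 4·432 = 2346
Policy C (H + 39):
  H = 88 + 39 = 127
  B = 68
  X = 283 − 5·127 + 68 = -284
  W = 35 − 3·68 − 6·(-284) = 1535
  C = 102 + 2·127 + 5·68 + 4·1535 = 6836
Comparing — Policy A: C=890, Policy B: C=2346, Policy C: C=6836. Highest is 6836 (Policy C).

6836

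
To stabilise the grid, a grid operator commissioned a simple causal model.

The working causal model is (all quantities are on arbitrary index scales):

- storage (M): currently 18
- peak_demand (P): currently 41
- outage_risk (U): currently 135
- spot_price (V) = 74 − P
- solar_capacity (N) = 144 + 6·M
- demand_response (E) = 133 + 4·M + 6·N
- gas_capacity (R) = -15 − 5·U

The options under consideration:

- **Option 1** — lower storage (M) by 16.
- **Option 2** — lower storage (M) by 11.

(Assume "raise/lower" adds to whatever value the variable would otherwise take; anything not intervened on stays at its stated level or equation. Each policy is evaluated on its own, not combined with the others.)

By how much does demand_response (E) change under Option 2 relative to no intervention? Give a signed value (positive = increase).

Baseline:
  M = 18
  N = 144 + 6·18 = 252
  E = 133 + 4·18 + 6·252 = 1717
Option 2 (M − 11):
  M = 18 − 11 = 7
  N = 144 + 6·7 = 186
  E = 133 + 4·7 + 6·186 = 1277
Change in E: 1277 − 1717 = -440

-440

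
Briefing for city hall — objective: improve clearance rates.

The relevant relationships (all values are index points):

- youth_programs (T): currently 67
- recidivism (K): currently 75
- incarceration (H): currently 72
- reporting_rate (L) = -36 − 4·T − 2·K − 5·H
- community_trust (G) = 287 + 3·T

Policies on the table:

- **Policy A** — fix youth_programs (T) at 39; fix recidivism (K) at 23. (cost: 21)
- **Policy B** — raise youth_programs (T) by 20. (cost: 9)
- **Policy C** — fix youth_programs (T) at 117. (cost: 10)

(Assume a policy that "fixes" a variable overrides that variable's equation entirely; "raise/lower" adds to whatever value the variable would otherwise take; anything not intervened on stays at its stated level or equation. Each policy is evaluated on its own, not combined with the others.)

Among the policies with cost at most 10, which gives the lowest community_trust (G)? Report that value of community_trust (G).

548

Policy B (T + 20):
  T = 67 + 20 = 87
  G = 287 + 3·87 = 548
Policy C (T := 117):
  T = 117
  G = 287 + 3·117 = 638
Comparing — Policy B: G=548, Policy C: G=638. Lowest is 548 (Policy B).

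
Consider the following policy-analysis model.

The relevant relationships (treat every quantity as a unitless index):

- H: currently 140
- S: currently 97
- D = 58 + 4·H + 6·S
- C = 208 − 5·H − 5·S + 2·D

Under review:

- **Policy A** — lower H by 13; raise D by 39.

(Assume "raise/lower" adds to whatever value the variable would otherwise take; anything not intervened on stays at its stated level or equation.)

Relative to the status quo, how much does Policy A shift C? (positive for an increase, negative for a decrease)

39

Baseline:
  H = 140
  S = 97
  D = 58 + 4·140 + 6·97 = 1200
  C = 208 − 5·140 − 5·97 + 2·1200 = 1423
Policy A (H − 13, D + 39):
  H = 140 − 13 = 127
  S = 97
  D = 58 + 4·127 + 6·97 (+39 from intervention) = 1187
  C = 208 − 5·127 − 5·97 + 2·1187 = 1462
Change in C: 1462 − 1423 = 39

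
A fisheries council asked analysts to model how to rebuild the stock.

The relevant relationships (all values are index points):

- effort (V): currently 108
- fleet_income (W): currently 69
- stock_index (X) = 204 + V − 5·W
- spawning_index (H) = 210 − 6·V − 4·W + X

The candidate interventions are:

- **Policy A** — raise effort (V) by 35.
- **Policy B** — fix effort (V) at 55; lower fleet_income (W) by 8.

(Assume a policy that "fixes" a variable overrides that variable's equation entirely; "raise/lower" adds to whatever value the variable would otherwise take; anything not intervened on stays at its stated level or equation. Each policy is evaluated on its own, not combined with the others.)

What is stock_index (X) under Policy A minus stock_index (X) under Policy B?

48

Policy A (V + 35):
  V = 108 + 35 = 143
  W = 69
  X = 204 + 143 − 5·69 = 2
Policy B (V := 55, W − 8):
  V = 55
  W = 69 − 8 = 61
  X = 204 + 55 − 5·61 = -46
X: 2 − (-46) = 48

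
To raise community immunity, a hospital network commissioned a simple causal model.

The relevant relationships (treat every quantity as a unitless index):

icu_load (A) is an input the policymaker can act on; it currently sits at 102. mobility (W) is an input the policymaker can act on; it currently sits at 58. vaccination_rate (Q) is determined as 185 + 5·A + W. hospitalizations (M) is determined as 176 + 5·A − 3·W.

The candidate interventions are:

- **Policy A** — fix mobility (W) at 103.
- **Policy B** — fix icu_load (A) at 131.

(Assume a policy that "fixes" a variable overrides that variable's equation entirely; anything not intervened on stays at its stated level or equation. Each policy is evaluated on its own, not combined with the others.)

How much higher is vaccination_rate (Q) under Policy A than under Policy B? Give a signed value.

-100

Policy A (W := 103):
  A = 102
  W = 103
  Q = 185 + 5·102 + 103 = 798
Policy B (A := 131):
  A = 131
  W = 58
  Q = 185 + 5·131 + 58 = 898
Q: 798 − 898 = -100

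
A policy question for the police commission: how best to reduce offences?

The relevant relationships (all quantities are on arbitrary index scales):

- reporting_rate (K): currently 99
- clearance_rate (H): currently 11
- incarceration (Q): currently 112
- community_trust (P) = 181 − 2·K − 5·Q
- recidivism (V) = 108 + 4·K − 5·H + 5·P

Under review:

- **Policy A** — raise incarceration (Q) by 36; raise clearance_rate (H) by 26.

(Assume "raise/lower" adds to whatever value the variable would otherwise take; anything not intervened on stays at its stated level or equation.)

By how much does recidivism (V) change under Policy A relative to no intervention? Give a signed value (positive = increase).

Baseline:
  K = 99
  H = 11
  Q = 112
  P = 181 − 2·99 − 5·112 = -577
  V = 108 + 4·99 − 5·11 + 5·(-577) = -2436
Policy A (Q + 36, H + 26):
  K = 99
  H = 11 + 26 = 37
  Q = 112 + 36 = 148
  P = 181 − 2·99 − 5·148 = -757
  V = 108 + 4·99 − 5·37 + 5·(-757) = -3466
Change in V: -3466 − (-2436) = -1030

-1030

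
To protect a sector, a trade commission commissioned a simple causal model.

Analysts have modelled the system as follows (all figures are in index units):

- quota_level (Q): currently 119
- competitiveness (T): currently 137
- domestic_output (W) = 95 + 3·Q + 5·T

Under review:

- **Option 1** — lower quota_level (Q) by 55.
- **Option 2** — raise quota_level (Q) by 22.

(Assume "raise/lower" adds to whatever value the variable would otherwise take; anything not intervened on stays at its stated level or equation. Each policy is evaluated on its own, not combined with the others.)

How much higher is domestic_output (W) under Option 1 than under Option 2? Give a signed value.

Option 1 (Q − 55):
  Q = 119 − 55 = 64
  T = 137
  W = 95 + 3·64 + 5·137 = 972
Option 2 (Q + 22):
  Q = 119 + 22 = 141
  T = 137
  W = 95 + 3·141 + 5·137 = 1203
W: 972 − 1203 = -231

-231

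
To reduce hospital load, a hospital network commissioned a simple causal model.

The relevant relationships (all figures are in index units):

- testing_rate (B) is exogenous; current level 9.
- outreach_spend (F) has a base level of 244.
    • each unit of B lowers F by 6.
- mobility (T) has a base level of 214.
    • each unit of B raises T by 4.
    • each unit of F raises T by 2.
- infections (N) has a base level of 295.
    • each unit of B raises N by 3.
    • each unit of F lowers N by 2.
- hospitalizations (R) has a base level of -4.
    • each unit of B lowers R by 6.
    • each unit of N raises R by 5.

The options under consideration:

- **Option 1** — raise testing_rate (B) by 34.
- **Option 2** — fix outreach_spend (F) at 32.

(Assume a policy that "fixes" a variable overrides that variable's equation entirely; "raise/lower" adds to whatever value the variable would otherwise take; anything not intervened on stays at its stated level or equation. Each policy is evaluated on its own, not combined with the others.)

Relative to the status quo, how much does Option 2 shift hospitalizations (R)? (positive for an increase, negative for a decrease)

Baseline:
  B = 9
  F = 244 − 6·9 = 190
  N = 295 + 3·9 − 2·190 = -58
  R = -4 − 6·9 + 5·(-58) = -348
Option 2 (F := 32):
  B = 9
  F = 32
  N = 295 + 3·9 − 2·32 = 258
  R = -4 − 6·9 + 5·258 = 1232
Change in R: 1232 − (-348) = 1580

1580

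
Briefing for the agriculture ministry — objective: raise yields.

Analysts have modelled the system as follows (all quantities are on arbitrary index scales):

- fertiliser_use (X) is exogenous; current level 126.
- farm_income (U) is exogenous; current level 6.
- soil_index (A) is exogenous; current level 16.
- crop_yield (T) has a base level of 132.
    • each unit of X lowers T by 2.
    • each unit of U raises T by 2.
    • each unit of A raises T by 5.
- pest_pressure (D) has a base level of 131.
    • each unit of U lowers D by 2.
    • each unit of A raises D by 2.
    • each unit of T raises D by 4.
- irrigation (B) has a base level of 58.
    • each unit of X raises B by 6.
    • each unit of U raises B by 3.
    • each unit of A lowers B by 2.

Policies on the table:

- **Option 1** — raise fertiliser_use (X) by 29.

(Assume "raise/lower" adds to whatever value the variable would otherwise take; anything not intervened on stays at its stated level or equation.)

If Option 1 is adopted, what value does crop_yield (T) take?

-86

Option 1 (X + 29):
  X = 126 + 29 = 155
  U = 6
  A = 16
  T = 132 − 2·155 + 2·6 + 5·16 = -86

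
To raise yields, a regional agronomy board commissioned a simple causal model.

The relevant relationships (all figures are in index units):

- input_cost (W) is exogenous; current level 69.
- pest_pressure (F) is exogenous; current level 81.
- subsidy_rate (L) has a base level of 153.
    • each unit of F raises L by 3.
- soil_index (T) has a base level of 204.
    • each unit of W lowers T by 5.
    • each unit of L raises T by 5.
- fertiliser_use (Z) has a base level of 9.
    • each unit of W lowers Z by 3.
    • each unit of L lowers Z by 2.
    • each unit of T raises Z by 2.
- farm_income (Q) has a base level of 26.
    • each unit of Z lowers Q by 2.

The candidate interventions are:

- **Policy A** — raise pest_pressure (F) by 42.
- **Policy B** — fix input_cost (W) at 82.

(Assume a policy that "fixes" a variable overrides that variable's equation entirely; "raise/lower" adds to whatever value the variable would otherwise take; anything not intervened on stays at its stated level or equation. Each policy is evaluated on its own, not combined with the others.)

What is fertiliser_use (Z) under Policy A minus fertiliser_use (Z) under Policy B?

Policy A (F + 42):
  W = 69
  F = 81 + 42 = 123
  L = 153 + 3·123 = 522
  T = 204 − 5·69 + 5·522 = 2469
  Z = 9 − 3·69 − 2·522 + 2·2469 = 3696
Policy B (W := 82):
  W = 82
  F = 81
  L = 153 + 3·81 = 396
  T = 204 − 5·82 + 5·396 = 1774
  Z = 9 − 3·82 − 2·396 + 2·1774 = 2519
Z: 3696 − 2519 = 1177

1177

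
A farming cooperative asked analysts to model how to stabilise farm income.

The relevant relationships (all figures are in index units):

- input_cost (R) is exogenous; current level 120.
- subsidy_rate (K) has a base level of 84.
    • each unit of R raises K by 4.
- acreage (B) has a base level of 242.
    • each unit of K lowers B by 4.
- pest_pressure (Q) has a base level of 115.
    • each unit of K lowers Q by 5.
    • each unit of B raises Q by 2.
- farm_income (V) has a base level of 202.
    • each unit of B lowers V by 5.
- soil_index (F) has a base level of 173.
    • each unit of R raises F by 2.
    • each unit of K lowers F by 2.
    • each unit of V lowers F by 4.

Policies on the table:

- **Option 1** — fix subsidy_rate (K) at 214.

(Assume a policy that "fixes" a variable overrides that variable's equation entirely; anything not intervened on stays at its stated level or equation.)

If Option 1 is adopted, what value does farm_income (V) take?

Option 1 (K := 214):
  R = 120
  K = 214
  B = 242 − 4·214 = -614
  V = 202 − 5·(-614) = 3272

3272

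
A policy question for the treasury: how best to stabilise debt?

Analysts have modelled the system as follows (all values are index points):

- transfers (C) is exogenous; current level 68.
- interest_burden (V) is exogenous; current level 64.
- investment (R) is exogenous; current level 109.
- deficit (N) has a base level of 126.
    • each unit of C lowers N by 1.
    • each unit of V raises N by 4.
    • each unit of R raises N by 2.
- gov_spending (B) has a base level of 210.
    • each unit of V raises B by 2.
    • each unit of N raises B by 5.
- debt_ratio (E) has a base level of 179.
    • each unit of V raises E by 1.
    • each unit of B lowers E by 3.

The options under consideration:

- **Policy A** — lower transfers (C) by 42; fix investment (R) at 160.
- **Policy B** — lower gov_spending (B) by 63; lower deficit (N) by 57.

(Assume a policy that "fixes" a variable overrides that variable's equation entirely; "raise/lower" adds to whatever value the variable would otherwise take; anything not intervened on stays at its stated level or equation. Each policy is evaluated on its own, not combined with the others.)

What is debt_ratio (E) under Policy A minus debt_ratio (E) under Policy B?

Policy A (C − 42, R := 160):
  C = 68 − 42 = 26
  V = 64
  R = 160
  N = 126 − 26 + 4·64 + 2·160 = 676
  B = 210 + 2·64 + 5·676 = 3718
  E = 179 + 64 − 3·3718 = -10911
Policy B (B − 63, N − 57):
  C = 68
  V = 64
  R = 109
  N = 126 − 68 + 4·64 + 2·109 (−57 from intervention) = 475
  B = 210 + 2·64 + 5·475 (−63 from intervention) = 2650
  E = 179 + 64 − 3·2650 = -7707
E: -10911 − (-7707) = -3204

-3204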